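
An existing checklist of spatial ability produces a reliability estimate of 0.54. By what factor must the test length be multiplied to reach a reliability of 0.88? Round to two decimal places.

Invert Spearman-Brown to solve for n:
n = r_target (1 − r_old) / [ r_old (1 − r_target) ]
n = 0.88(1 − 0.54) / [0.54(1 − 0.88)]
n = 0.4048 / 0.0648 ≈ 6.2469

6.25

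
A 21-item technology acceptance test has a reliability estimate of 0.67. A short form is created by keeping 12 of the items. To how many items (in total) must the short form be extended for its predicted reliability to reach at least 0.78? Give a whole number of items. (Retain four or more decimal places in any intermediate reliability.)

Short-form reliability: n = 12/21 = 0.5714; r_12 = n·r/(1+(n−1)r) ≈ 0.5371
Then solve for n' with r_old = 0.5371, r_target = 0.78: n' = 0.78(1 − 0.5371)/[0.5371(1 − 0.78)] = 3.0557
Total items = 3.0557 × 12 = 36.67, rounded up to 37.

37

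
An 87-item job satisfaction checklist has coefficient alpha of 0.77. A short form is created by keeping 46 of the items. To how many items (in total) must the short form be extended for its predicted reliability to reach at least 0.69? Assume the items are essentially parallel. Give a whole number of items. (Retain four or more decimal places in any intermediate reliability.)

Short-form reliability: n = 46/87 = 0.5287; r_46 = n·r/(1+(n−1)r) ≈ 0.6390
Length factor from the short form to reach 0.69: n' = 0.69(1 − 0.6390) / [0.6390(1 − 0.69)] ≈ 1.2575
Items = 1.2575 × 46 ≈ 57.85 → 58

58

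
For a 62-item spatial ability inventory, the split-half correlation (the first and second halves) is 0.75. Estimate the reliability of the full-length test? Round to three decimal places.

Apply the Spearman-Brown correction with n = 2:
r_full = 2r_hh / (1 + r_hh) = 2 × 0.75 / (1 + 0.75)
r_full = 1.5000 / 1.7500 ≈ 0.8571

0.857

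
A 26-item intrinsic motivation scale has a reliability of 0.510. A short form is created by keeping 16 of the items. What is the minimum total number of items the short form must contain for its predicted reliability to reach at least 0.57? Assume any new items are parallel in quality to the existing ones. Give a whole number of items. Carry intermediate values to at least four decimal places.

34

First, r for the 16-item form: n = 16/26 = 0.6154, so r_16 = 0.6154·0.510/(1 + (0.6154 − 1)·0.510) = 0.3904
Then solve for n' with r_old = 0.3904, r_target = 0.57: n' = 0.57(1 − 0.3904)/[0.3904(1 − 0.57)] = 2.0699
Items = 2.0699 × 16 ≈ 33.12 → 34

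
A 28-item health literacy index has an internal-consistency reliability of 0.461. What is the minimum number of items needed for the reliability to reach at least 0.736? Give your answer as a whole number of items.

92

Rearranging the Spearman-Brown formula for n,
n = r*(1 − r) / [ r (1 − r*) ]
n = 0.736(1 − 0.461) / [0.461(1 − 0.736)]
n = 0.396704 / 0.121704 ≈ 3.2596
Items needed = n × 28 = 3.2596 × 28 ≈ 91.27 → round up to 92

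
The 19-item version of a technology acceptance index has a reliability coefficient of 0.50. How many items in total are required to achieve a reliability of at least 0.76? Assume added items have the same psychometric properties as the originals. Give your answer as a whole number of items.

61

n = 0.76(1 − 0.50) / [0.50(1 − 0.76)]
  = 0.3800 / 0.1200 = 3.1667
Items needed = n × 19 = 3.1667 × 19 ≈ 60.17 → round up to 61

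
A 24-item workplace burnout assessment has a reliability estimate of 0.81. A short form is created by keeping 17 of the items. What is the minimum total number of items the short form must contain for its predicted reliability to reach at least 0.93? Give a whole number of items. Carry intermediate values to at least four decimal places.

Short-form reliability: n = 17/24 = 0.7083; r_17 = n·r/(1+(n−1)r) ≈ 0.7512
Then solve for n' with r_old = 0.7512, r_target = 0.93: n' = 0.93(1 − 0.7512)/[0.7512(1 − 0.93)] = 4.4003
Items = 4.4003 × 17 ≈ 74.81 → 75

75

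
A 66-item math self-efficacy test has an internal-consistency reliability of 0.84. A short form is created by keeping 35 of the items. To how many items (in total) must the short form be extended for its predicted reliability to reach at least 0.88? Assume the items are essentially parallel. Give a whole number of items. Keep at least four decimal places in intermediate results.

Short-form reliability: n = 35/66 = 0.5303; r_35 = n·r/(1+(n−1)r) ≈ 0.7357
Length factor from the short form to reach 0.88: n' = 0.88(1 − 0.7357) / [0.7357(1 − 0.88)] ≈ 2.6345
Items = 2.6345 × 35 ≈ 92.21 → 93

93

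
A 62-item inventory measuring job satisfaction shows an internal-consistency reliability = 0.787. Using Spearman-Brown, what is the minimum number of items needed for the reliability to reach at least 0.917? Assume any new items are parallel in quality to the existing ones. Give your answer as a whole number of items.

n = 0.917 × (1 − 0.787) / [ 0.787 × (1 − 0.917) ]
n = 0.195321 / 0.065321 ≈ 2.9902
So the test needs 2.9902 × 62 ≈ 185.39 items; rounding up, 186.

186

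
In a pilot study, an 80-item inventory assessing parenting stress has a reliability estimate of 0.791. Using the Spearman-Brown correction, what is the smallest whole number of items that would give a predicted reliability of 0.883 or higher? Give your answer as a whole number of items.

n = 0.883(1 − 0.791) / [0.791(1 − 0.883)]
  = 0.184547 / 0.092547 = 1.9941
Items needed = n × 80 = 1.9941 × 80 ≈ 159.53 → round up to 160

160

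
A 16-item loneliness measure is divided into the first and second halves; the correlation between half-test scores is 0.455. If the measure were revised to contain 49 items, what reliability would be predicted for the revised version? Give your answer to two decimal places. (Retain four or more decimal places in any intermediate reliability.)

0.84

Spearman-Brown correction (n = 2): r_full = 2·0.455/(1 + 0.455) = 0.6254
Then adjust to 49 items: n = 49/16 = 3.0625
r_new = n·r_full / (1 + (n − 1)·r_full) = 1.9153 / 2.2899 ≈ 0.8364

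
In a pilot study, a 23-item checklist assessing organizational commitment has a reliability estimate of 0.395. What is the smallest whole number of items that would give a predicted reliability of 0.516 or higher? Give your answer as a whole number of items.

38

n = 0.516 × (1 − 0.395) / [ 0.395 × (1 − 0.516) ]
n = 0.312180 / 0.191180 ≈ 1.6329
So the test needs 1.6329 × 23 ≈ 37.56 items; rounding up, 38.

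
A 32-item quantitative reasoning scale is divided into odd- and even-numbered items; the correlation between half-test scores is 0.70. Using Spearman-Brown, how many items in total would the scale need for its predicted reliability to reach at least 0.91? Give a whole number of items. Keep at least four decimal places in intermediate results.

70

r_full = 2(0.70)/(1 + 0.70) = 0.8235
Solve Spearman-Brown for n: n = 0.91(1 − 0.8235) / [0.8235(1 − 0.91)] = 2.1671
Required items = 2.1671 × 32 = 69.35, so 70 items.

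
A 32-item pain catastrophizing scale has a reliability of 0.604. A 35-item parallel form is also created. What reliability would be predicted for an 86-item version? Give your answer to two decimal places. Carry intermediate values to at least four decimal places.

0.80

The 35-item form is not needed; work directly from the 32-item form with n = 86/32 = 2.6875.
r_{86} = n·r / (1 + (n − 1)·r) = 1.6232 / 2.0192 ≈ 0.8039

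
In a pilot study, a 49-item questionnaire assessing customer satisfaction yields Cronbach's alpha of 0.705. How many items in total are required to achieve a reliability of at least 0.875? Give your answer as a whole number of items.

144

n = 0.875(1 − 0.705) / [0.705(1 − 0.875)]
n = 0.258125 / 0.088125 ≈ 2.9291
Items needed = n × 49 = 2.9291 × 49 ≈ 143.53 → round up to 144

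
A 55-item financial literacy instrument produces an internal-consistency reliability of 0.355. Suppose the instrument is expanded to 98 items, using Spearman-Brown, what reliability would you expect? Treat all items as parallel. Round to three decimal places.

Length ratio n = 98/55 = 1.7818
Apply the Spearman-Brown prophecy formula, r' = nr / [1 + (n − 1)r]:
r_new = 1.7818·0.355 / [1 + (1.7818 − 1)·0.355]
r_new = 0.6325 / 1.2775 ≈ 0.4951

0.495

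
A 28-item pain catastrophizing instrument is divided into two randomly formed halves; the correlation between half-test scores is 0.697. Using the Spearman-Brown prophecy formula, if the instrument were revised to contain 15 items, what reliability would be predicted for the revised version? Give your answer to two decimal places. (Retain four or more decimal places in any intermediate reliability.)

0.71

Full-test reliability from the split-half r: r_full = 2(0.697)/(1 + 0.697) = 0.8214
Then adjust to 15 items: n = 15/28 = 0.5357
r_new = n·r_full / (1 + (n − 1)·r_full) = 0.4400 / 0.6186 ≈ 0.7113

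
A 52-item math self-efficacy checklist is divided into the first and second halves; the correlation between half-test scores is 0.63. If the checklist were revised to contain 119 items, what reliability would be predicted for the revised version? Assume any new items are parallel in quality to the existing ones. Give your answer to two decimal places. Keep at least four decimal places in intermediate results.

Spearman-Brown correction (n = 2): r_full = 2·0.63/(1 + 0.63) = 0.7730
Then adjust to 119 items: n = 119/52 = 2.2885
r_new = n·r_full / (1 + (n − 1)·r_full) = 1.7690 / 1.9960 ≈ 0.8863

0.89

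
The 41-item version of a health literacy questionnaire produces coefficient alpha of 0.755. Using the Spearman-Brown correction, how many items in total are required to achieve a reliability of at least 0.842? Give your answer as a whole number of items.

71

Spearman-Brown solved for the length factor n:
n = r_target (1 − r_old) / [ r_old (1 − r_target) ]
n = 0.842(1 − 0.755) / [0.755(1 − 0.842)]
  = 0.206290 / 0.119290 = 1.7293
Items needed = n × 41 = 1.7293 × 41 ≈ 70.90 → round up to 71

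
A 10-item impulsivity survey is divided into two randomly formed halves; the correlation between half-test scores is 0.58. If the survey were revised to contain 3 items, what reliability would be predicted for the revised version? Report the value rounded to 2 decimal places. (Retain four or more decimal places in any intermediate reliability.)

0.45

Spearman-Brown correction (n = 2): r_full = 2·0.58/(1 + 0.58) = 0.7342
Length factor from 10 to 3 items: n = 3/10 = 0.3000
r_new = n·r_full / (1 + (n − 1)·r_full) = 0.2203 / 0.4861 ≈ 0.4532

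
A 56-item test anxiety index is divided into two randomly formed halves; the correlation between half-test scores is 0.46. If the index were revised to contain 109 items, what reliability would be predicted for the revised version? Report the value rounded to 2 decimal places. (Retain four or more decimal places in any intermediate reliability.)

0.77

First correct the split-half correlation to full-test reliability: r_full = 2 × 0.46 / (1 + 0.46) ≈ 0.6301
Length factor from 56 to 109 items: n = 109/56 = 1.9464
r_new = n·r_full / (1 + (n − 1)·r_full) = 1.2264 / 1.5963 ≈ 0.7683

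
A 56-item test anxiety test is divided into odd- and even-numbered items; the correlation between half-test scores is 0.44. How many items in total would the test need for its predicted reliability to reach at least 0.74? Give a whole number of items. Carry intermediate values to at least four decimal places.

102

r_full = 2(0.44)/(1 + 0.44) = 0.6111
n = r_tgt(1 − r_full) / [r_full(1 − r_tgt)] = 0.74 × 0.3889 / (0.6111 × 0.26) ≈ 1.8113
Required items = 1.8113 × 56 = 101.43, so 102 items.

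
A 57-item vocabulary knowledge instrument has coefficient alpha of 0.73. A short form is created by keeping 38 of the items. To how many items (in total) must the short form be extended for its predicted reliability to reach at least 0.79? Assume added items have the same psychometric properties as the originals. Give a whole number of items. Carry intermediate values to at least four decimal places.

80

Short-form reliability: n = 38/57 = 0.6667; r_38 = n·r/(1+(n−1)r) ≈ 0.6432
Then solve for n' with r_old = 0.6432, r_target = 0.79: n' = 0.79(1 − 0.6432)/[0.6432(1 − 0.79)] = 2.0868
Items = 2.0868 × 38 ≈ 79.30 → 80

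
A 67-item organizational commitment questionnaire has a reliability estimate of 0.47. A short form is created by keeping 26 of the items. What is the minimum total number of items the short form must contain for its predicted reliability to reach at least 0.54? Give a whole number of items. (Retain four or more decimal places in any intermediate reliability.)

89

First, r for the 26-item form: n = 26/67 = 0.3881, so r_26 = 0.3881·0.47/(1 + (0.3881 − 1)·0.47) = 0.2560
Then solve for n' with r_old = 0.2560, r_target = 0.54: n' = 0.54(1 − 0.2560)/[0.2560(1 − 0.54)] = 3.4117
Items = 3.4117 × 26 ≈ 88.70 → 89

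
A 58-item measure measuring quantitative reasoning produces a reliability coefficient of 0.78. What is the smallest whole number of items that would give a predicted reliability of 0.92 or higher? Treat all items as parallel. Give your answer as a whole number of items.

189

Rearranging the Spearman-Brown formula for n,
n = r_target (1 − r_old) / [ r_old (1 − r_target) ]
n = 0.92(1 − 0.78) / [0.78(1 − 0.92)]
  = 0.2024 / 0.0624 = 3.2436
So the test needs 3.2436 × 58 ≈ 188.13 items; rounding up, 189.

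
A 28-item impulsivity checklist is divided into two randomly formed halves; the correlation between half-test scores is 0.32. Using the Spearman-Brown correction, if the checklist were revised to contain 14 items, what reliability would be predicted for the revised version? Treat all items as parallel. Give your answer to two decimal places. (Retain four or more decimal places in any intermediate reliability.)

Spearman-Brown correction (n = 2): r_full = 2·0.32/(1 + 0.32) = 0.4848
Then adjust to 14 items: n = 14/28 = 0.5000
r_new = n·r_full / (1 + (n − 1)·r_full) = 0.2424 / 0.7576 ≈ 0.3200

0.32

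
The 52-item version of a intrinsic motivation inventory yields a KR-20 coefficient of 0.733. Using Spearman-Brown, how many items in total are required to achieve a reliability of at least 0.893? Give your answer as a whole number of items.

159

Rearranging the Spearman-Brown formula for n,
n = r*(1 − r) / [ r (1 − r*) ]
n = 0.893(1 − 0.733) / [0.733(1 − 0.893)]
  = 0.238431 / 0.078431 = 3.0400
Items needed = n × 52 = 3.0400 × 52 ≈ 158.08 → round up to 159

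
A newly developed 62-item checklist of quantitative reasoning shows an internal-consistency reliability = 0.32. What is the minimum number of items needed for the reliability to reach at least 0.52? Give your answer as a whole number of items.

143

Invert Spearman-Brown to solve for n:
n = r*(1 − r) / [ r (1 − r*) ]
n = 0.52(1 − 0.32) / [0.32(1 − 0.52)]
  = 0.3536 / 0.1536 = 2.3021
2.3021 × 62 = 142.73 → 143 items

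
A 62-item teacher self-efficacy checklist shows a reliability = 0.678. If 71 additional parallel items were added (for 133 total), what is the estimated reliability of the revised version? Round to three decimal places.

Length ratio n = 133/62 = 2.1452
r_new = (2.1452 × 0.678) / (1 + (2.1452 − 1) × 0.678)
r_new = 1.4544 / 1.7764 ≈ 0.8187

0.819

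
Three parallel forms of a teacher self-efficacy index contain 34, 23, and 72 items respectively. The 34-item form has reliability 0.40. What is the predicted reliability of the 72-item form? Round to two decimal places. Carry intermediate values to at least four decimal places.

Only the ratio of lengths matters: n = 72/34 = 2.1176
r_{72} = n·r / (1 + (n − 1)·r) = 0.8470 / 1.4470 ≈ 0.5853

0.59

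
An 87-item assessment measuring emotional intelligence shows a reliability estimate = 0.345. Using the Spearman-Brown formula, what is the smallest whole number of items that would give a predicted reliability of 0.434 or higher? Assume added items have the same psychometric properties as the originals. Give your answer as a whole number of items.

n = [0.434 × 0.655] / [0.345 × 0.566]
n = 0.284270 / 0.195270 ≈ 1.4558
Items needed = n × 87 = 1.4558 × 87 ≈ 126.65 → round up to 127

127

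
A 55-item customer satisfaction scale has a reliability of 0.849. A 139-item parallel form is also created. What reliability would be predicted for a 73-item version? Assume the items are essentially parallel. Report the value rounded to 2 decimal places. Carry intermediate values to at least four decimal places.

Only the ratio of lengths matters: n = 73/55 = 1.3273
r_{73} = n·r / (1 + (n − 1)·r) = 1.1269 / 1.2779 ≈ 0.8818

0.88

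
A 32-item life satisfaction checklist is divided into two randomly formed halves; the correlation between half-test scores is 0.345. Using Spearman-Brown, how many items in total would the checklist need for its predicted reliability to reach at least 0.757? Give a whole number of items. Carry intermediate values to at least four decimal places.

95

Corrected full-test reliability: r_full = 2 × 0.345 / (1 + 0.345) ≈ 0.5130
Solve Spearman-Brown for n: n = 0.757(1 − 0.5130) / [0.5130(1 − 0.757)] = 2.9573
Items = 2.9573 × 32 ≈ 94.63 → 95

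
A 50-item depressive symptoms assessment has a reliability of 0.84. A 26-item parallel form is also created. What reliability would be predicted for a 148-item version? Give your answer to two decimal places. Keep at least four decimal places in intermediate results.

The 26-item form is not needed; work directly from the 50-item form with n = 148/50 = 2.9600.
r_{148} = n·r / (1 + (n − 1)·r) = 2.4864 / 2.6464 ≈ 0.9395

0.94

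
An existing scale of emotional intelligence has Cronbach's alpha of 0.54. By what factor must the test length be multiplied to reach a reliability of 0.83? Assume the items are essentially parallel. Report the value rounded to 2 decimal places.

Rearranging the Spearman-Brown formula for n,
n = r*(1 − r) / [ r (1 − r*) ]
n = [0.83 × 0.46] / [0.54 × 0.17]
n = 0.3818 / 0.0918 ≈ 4.1590

4.16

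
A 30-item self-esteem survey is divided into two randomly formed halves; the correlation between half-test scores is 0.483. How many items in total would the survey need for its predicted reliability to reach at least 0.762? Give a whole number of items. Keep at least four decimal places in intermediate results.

52

Corrected full-test reliability: r_full = 2 × 0.483 / (1 + 0.483) ≈ 0.6514
Solve Spearman-Brown for n: n = 0.762(1 − 0.6514) / [0.6514(1 − 0.762)] = 1.7134
Required items = 1.7134 × 30 = 51.40, so 52 items.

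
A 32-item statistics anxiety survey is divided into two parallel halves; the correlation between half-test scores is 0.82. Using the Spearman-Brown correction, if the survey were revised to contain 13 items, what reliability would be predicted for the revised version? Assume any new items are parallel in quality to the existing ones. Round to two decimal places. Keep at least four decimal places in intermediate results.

0.79

Full-test reliability from the split-half r: r_full = 2(0.82)/(1 + 0.82) = 0.9011
Then adjust to 13 items: n = 13/32 = 0.4062
r_new = n·r_full / (1 + (n − 1)·r_full) = 0.3660 / 0.4649 ≈ 0.7873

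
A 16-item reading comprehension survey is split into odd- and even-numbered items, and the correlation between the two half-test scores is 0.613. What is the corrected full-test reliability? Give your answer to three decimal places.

Each half is half the length of the full test, so the full test is n = 2 times a half.
r_full = 2(0.613) / (1 + 0.613)
r_full = 1.2260 / 1.6130 ≈ 0.7601

0.760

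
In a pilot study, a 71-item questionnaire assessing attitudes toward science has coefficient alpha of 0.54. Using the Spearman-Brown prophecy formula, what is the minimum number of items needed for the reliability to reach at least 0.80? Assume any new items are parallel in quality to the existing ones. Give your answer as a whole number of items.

242

Invert Spearman-Brown to solve for n:
n = r*(1 − r) / [ r (1 − r*) ]
n = [0.80 × 0.46] / [0.54 × 0.20]
  = 0.3680 / 0.1080 = 3.4074
Items needed = n × 71 = 3.4074 × 71 ≈ 241.93 → round up to 242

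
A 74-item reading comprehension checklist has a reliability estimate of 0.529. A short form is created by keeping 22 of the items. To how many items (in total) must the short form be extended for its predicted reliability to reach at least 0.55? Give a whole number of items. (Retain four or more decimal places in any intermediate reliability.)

First, r for the 22-item form: n = 22/74 = 0.2973, so r_22 = 0.2973·0.529/(1 + (0.2973 − 1)·0.529) = 0.2503
Then solve for n' with r_old = 0.2503, r_target = 0.55: n' = 0.55(1 − 0.2503)/[0.2503(1 − 0.55)] = 3.6608
Items = 3.6608 × 22 ≈ 80.54 → 81

81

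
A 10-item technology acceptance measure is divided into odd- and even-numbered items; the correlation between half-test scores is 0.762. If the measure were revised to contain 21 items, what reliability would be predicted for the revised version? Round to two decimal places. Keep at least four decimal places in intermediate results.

0.93

First correct the split-half correlation to full-test reliability: r_full = 2 × 0.762 / (1 + 0.762) ≈ 0.8649
Length factor from 10 to 21 items: n = 21/10 = 2.1000
r_new = n·r_full / (1 + (n − 1)·r_full) = 1.8163 / 1.9514 ≈ 0.9308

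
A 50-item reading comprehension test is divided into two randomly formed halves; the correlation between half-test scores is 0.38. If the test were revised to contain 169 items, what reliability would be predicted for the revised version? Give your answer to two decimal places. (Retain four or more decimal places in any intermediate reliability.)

0.81

Spearman-Brown correction (n = 2): r_full = 2·0.38/(1 + 0.38) = 0.5507
Then adjust to 169 items: n = 169/50 = 3.3800
r_new = n·r_full / (1 + (n − 1)·r_full) = 1.8614 / 2.3107 ≈ 0.8056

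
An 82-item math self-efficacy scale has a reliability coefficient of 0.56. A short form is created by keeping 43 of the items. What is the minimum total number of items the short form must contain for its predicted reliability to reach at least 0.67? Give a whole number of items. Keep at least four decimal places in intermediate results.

First, r for the 43-item form: n = 43/82 = 0.5244, so r_43 = 0.5244·0.56/(1 + (0.5244 − 1)·0.56) = 0.4003
Then solve for n' with r_old = 0.4003, r_target = 0.67: n' = 0.67(1 − 0.4003)/[0.4003(1 − 0.67)] = 3.0417
Items = 3.0417 × 43 ≈ 130.79 → 131

131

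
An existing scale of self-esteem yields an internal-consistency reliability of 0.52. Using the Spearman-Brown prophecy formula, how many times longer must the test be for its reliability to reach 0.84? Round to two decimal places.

Rearranging the Spearman-Brown formula for n,
n = r*(1 − r) / [ r (1 − r*) ]
n = 0.84 × (1 − 0.52) / [ 0.52 × (1 − 0.84) ]
  = 0.4032 / 0.0832 = 4.8462

4.85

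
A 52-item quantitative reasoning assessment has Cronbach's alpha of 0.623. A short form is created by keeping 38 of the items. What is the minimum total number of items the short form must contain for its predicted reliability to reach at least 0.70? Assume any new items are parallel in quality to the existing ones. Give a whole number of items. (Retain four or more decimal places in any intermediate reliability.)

First, r for the 38-item form: n = 38/52 = 0.7308, so r_38 = 0.7308·0.623/(1 + (0.7308 − 1)·0.623) = 0.5470
Then solve for n' with r_old = 0.5470, r_target = 0.70: n' = 0.70(1 − 0.5470)/[0.5470(1 − 0.70)] = 1.9324
Items = 1.9324 × 38 ≈ 73.43 → 74

74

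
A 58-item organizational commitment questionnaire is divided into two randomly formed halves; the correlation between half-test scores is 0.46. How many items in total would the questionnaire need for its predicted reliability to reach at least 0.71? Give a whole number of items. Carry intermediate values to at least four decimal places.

84

r_full = 2(0.46)/(1 + 0.46) = 0.6301
n = r_tgt(1 − r_full) / [r_full(1 − r_tgt)] = 0.71 × 0.3699 / (0.6301 × 0.29) ≈ 1.4373
Items = 1.4373 × 58 ≈ 83.36 → 84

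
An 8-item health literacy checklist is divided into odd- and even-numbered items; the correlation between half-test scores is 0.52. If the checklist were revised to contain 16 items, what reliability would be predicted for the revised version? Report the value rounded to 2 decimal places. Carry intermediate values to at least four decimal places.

First correct the split-half correlation to full-test reliability: r_full = 2 × 0.52 / (1 + 0.52) ≈ 0.6842
Then adjust to 16 items: n = 16/8 = 2.0000
r_new = n·r_full / (1 + (n − 1)·r_full) = 1.3684 / 1.6842 ≈ 0.8125

0.81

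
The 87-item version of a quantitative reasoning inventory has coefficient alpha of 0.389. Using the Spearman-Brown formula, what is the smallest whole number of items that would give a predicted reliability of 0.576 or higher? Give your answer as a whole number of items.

186

n = 0.576(1 − 0.389) / [0.389(1 − 0.576)]
n = 0.351936 / 0.164936 ≈ 2.1338
Items needed = n × 87 = 2.1338 × 87 ≈ 185.64 → round up to 186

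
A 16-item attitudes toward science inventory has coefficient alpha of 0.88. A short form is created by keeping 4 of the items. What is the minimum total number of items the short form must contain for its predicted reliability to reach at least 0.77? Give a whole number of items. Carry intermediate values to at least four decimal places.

First, r for the 4-item form: n = 4/16 = 0.2500, so r_4 = 0.2500·0.88/(1 + (0.2500 − 1)·0.88) = 0.6471
Length factor from the short form to reach 0.77: n' = 0.77(1 − 0.6471) / [0.6471(1 − 0.77)] ≈ 1.8258
Total items = 1.8258 × 4 = 7.30, rounded up to 8.

8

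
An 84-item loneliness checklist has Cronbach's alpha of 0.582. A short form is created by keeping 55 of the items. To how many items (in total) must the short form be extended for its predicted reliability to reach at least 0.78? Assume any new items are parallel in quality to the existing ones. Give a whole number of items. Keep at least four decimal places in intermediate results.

214

First, r for the 55-item form: n = 55/84 = 0.6548, so r_55 = 0.6548·0.582/(1 + (0.6548 − 1)·0.582) = 0.4769
Then solve for n' with r_old = 0.4769, r_target = 0.78: n' = 0.78(1 − 0.4769)/[0.4769(1 − 0.78)] = 3.8889
Total items = 3.8889 × 55 = 213.89, rounded up to 214.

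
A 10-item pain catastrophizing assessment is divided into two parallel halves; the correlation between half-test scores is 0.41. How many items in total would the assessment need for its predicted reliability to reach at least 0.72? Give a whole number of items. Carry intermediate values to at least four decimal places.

r_full = 2(0.41)/(1 + 0.41) = 0.5816
Solve Spearman-Brown for n: n = 0.72(1 − 0.5816) / [0.5816(1 − 0.72)] = 1.8499
Items = 1.8499 × 10 ≈ 18.50 → 19

19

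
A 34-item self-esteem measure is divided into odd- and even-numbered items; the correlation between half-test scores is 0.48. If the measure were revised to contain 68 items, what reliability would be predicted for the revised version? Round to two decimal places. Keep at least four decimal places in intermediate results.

Full-test reliability from the split-half r: r_full = 2(0.48)/(1 + 0.48) = 0.6486
Then adjust to 68 items: n = 68/34 = 2.0000
r_new = n·r_full / (1 + (n − 1)·r_full) = 1.2972 / 1.6486 ≈ 0.7868

0.79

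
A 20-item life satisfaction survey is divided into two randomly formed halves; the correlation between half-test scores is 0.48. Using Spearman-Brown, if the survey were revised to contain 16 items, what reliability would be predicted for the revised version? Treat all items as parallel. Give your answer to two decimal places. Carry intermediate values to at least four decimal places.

Full-test reliability from the split-half r: r_full = 2(0.48)/(1 + 0.48) = 0.6486
Then adjust to 16 items: n = 16/20 = 0.8000
r_new = n·r_full / (1 + (n − 1)·r_full) = 0.5189 / 0.8703 ≈ 0.5962

0.60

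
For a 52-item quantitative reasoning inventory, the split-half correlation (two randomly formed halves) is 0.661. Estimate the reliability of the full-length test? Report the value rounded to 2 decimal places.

Each half is half the length of the full test, so the full test is n = 2 times a half.
r_full = 2(0.661) / (1 + 0.661)
       = 1.3220 / 1.6610 = 0.7959

0.80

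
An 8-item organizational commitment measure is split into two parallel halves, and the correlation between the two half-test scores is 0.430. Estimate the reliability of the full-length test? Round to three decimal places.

0.601

Apply the Spearman-Brown correction with n = 2:
r_full = 2(0.430) / (1 + 0.430)
r_full = 0.8600 / 1.4300 ≈ 0.6014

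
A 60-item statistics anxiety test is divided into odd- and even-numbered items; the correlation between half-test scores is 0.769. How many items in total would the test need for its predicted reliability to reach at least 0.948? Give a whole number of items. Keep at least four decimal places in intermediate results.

Corrected full-test reliability: r_full = 2 × 0.769 / (1 + 0.769) ≈ 0.8694
Solve Spearman-Brown for n: n = 0.948(1 − 0.8694) / [0.8694(1 − 0.948)] = 2.7386
Required items = 2.7386 × 60 = 164.32, so 165 items.

165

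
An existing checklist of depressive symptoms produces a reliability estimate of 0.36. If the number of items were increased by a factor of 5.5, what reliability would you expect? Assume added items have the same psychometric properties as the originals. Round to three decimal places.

0.756

r_new = 5.5·0.36 / [1 + (5.5 − 1)·0.36]
     = 1.9800 / 2.6200 = 0.7557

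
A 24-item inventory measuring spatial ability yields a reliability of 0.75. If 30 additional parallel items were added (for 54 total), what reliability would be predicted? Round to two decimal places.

The new length is 54/24 = 2.25 times the old.
r_new = 2.25·0.75 / [1 + (2.25 − 1)·0.75]
     = 1.6875 / 1.9375 = 0.8710

0.87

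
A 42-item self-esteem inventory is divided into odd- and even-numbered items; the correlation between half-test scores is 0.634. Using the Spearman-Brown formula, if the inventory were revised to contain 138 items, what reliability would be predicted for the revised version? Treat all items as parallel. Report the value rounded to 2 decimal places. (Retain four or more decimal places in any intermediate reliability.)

0.92

Spearman-Brown correction (n = 2): r_full = 2·0.634/(1 + 0.634) = 0.7760
Length factor from 42 to 138 items: n = 138/42 = 3.2857
r_new = n·r_full / (1 + (n − 1)·r_full) = 2.5497 / 2.7737 ≈ 0.9192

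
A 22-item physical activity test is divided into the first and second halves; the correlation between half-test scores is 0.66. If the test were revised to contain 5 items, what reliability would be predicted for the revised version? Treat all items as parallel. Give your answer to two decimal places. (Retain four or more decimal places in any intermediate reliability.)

Spearman-Brown correction (n = 2): r_full = 2·0.66/(1 + 0.66) = 0.7952
Length factor from 22 to 5 items: n = 5/22 = 0.2273
r_new = n·r_full / (1 + (n − 1)·r_full) = 0.1807 / 0.3855 ≈ 0.4687

0.47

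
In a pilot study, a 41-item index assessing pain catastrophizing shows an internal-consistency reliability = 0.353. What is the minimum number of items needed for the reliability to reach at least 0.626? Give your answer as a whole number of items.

n = 0.626 × (1 − 0.353) / [ 0.353 × (1 − 0.626) ]
n = 0.405022 / 0.132022 ≈ 3.0678
Items needed = n × 41 = 3.0678 × 41 ≈ 125.78 → round up to 126

126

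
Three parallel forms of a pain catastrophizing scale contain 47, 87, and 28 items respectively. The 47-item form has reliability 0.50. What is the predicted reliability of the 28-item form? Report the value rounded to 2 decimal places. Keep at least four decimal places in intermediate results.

0.37

Only the ratio of lengths matters: n = 28/47 = 0.5957
r_{28} = n·r / (1 + (n − 1)·r) = 0.2979 / 0.7978 ≈ 0.3734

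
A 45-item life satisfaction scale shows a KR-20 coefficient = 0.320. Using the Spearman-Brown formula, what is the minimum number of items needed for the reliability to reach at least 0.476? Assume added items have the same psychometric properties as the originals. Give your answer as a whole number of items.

Invert Spearman-Brown to solve for n:
n = r_target (1 − r_old) / [ r_old (1 − r_target) ]
n = [0.476 × 0.680] / [0.320 × 0.524]
  = 0.323680 / 0.167680 = 1.9303
1.9303 × 45 = 86.86 → 87 items

87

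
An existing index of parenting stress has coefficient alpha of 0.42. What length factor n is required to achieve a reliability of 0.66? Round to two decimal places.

Invert Spearman-Brown to solve for n:
n = r*(1 − r) / [ r (1 − r*) ]
n = 0.66(1 − 0.42) / [0.42(1 − 0.66)]
  = 0.3828 / 0.1428 = 2.6807

2.68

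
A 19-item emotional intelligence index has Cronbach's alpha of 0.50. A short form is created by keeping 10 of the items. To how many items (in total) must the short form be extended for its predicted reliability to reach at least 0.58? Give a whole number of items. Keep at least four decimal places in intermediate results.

27

First, r for the 10-item form: n = 10/19 = 0.5263, so r_10 = 0.5263·0.50/(1 + (0.5263 − 1)·0.50) = 0.3448
Length factor from the short form to reach 0.58: n' = 0.58(1 − 0.3448) / [0.3448(1 − 0.58)] ≈ 2.6241
Total items = 2.6241 × 10 = 26.24, rounded up to 27.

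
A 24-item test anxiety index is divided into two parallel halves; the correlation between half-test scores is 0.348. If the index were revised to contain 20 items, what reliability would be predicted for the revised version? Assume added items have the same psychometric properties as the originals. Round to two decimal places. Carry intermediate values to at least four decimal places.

First correct the split-half correlation to full-test reliability: r_full = 2 × 0.348 / (1 + 0.348) ≈ 0.5163
Then adjust to 20 items: n = 20/24 = 0.8333
r_new = n·r_full / (1 + (n − 1)·r_full) = 0.4302 / 0.9139 ≈ 0.4707

0.47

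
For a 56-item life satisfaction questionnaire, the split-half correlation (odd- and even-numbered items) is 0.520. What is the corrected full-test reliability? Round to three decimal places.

Apply the Spearman-Brown correction with n = 2:
r_full = 2(0.520) / (1 + 0.520)
       = 1.0400 / 1.5200 = 0.6842

0.684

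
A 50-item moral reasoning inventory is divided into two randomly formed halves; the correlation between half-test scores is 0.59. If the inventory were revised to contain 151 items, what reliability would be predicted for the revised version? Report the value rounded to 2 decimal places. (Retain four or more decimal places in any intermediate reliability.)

0.90

Spearman-Brown correction (n = 2): r_full = 2·0.59/(1 + 0.59) = 0.7421
Then adjust to 151 items: n = 151/50 = 3.0200
r_new = n·r_full / (1 + (n − 1)·r_full) = 2.2411 / 2.4990 ≈ 0.8968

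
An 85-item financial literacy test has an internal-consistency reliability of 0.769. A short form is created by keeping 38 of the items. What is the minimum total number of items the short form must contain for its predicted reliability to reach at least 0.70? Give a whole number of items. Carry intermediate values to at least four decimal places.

Short-form reliability: n = 38/85 = 0.4471; r_38 = n·r/(1+(n−1)r) ≈ 0.5981
Length factor from the short form to reach 0.70: n' = 0.70(1 − 0.5981) / [0.5981(1 − 0.70)] ≈ 1.5679
Total items = 1.5679 × 38 = 59.58, rounded up to 60.

60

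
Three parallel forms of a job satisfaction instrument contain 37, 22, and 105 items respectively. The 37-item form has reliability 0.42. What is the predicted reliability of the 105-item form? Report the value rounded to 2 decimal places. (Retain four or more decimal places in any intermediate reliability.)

Only the ratio of lengths matters: n = 105/37 = 2.8378
r_{105} = n·r / (1 + (n − 1)·r) = 1.1919 / 1.7719 ≈ 0.6727

0.67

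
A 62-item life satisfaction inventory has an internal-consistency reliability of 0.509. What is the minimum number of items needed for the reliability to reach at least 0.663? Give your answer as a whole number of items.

118

Spearman-Brown solved for the length factor n:
n = r_target (1 − r_old) / [ r_old (1 − r_target) ]
n = [0.663 × 0.491] / [0.509 × 0.337]
n = 0.325533 / 0.171533 ≈ 1.8978
1.8978 × 62 = 117.66 → 118 items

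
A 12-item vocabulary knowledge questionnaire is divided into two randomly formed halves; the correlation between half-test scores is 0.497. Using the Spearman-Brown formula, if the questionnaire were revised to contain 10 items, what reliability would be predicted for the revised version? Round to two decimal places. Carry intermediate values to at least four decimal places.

0.62

Full-test reliability from the split-half r: r_full = 2(0.497)/(1 + 0.497) = 0.6640
Then adjust to 10 items: n = 10/12 = 0.8333
r_new = n·r_full / (1 + (n − 1)·r_full) = 0.5533 / 0.8893 ≈ 0.6222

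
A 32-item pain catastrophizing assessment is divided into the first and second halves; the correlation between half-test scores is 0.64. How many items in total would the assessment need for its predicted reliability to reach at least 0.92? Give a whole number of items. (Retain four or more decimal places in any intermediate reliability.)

104

r_full = 2(0.64)/(1 + 0.64) = 0.7805
n = r_tgt(1 − r_full) / [r_full(1 − r_tgt)] = 0.92 × 0.2195 / (0.7805 × 0.08) ≈ 3.2341
Items = 3.2341 × 32 ≈ 103.49 → 104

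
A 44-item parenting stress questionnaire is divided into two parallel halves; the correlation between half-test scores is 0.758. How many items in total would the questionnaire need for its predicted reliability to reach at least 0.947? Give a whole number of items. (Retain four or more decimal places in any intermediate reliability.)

126

r_full = 2(0.758)/(1 + 0.758) = 0.8623
n = r_tgt(1 − r_full) / [r_full(1 − r_tgt)] = 0.947 × 0.1377 / (0.8623 × 0.053) ≈ 2.8533
Items = 2.8533 × 44 ≈ 125.55 → 126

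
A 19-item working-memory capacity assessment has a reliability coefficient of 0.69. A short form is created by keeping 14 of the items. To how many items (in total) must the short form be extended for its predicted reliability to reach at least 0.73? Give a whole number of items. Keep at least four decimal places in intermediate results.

First, r for the 14-item form: n = 14/19 = 0.7368, so r_14 = 0.7368·0.69/(1 + (0.7368 − 1)·0.69) = 0.6212
Then solve for n' with r_old = 0.6212, r_target = 0.73: n' = 0.73(1 − 0.6212)/[0.6212(1 − 0.73)] = 1.6487
Items = 1.6487 × 14 ≈ 23.08 → 24

24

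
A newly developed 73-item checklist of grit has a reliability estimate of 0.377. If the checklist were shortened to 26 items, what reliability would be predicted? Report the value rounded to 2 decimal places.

The new length is 26/73 = 0.3562 times the old.
Apply the Spearman-Brown prophecy formula, r' = nr / [1 + (n − 1)r]:
r_new = (0.3562 × 0.377) / (1 + (0.3562 − 1) × 0.377)
r_new = 0.1343 / 0.7573 ≈ 0.1773

0.18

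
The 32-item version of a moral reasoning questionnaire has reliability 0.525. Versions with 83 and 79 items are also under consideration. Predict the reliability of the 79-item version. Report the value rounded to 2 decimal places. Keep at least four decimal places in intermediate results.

Only the ratio of lengths matters: n = 79/32 = 2.4688
r_{79} = n·r / (1 + (n − 1)·r) = 1.2961 / 1.7711 ≈ 0.7318

0.73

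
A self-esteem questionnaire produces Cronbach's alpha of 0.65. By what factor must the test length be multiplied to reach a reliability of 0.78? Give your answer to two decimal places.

Invert Spearman-Brown to solve for n:
n = r_target (1 − r_old) / [ r_old (1 − r_target) ]
n = [0.78 × 0.35] / [0.65 × 0.22]
  = 0.2730 / 0.1430 = 1.9091

1.91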